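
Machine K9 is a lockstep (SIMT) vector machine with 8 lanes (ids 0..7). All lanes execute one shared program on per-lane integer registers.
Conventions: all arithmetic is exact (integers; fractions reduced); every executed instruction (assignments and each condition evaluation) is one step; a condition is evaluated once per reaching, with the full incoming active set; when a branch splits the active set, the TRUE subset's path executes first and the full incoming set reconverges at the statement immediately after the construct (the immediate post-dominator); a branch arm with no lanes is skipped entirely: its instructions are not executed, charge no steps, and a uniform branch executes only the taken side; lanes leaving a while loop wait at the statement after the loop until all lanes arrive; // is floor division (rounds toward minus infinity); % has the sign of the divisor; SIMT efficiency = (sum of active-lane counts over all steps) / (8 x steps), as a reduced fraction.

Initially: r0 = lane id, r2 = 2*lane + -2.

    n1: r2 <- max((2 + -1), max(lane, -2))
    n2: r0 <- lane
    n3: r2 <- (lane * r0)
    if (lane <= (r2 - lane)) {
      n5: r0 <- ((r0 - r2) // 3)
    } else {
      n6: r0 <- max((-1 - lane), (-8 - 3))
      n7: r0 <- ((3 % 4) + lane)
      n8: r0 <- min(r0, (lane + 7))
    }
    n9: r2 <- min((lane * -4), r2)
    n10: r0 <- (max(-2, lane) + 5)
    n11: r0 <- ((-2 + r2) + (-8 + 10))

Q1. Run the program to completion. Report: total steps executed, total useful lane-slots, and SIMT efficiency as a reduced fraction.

Answer: 11 steps, 66 useful, 3/4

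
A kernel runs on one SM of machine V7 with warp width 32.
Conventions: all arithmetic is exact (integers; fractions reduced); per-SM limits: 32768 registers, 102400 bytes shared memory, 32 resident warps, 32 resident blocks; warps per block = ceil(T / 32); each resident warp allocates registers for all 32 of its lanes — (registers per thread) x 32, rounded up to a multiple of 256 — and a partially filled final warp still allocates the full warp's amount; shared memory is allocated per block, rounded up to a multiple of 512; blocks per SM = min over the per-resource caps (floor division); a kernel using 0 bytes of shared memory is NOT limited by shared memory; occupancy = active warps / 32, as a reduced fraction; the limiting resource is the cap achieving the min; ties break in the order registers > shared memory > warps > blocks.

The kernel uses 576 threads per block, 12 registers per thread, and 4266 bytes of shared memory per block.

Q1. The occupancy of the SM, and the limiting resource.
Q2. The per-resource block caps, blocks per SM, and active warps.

Answer: occupancy 9/16, limited by warps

registers: 3 blocks
shared memory: 22 blocks
warps: 1 block
blocks: 32 blocks

Answer: 1 block, 18 active warps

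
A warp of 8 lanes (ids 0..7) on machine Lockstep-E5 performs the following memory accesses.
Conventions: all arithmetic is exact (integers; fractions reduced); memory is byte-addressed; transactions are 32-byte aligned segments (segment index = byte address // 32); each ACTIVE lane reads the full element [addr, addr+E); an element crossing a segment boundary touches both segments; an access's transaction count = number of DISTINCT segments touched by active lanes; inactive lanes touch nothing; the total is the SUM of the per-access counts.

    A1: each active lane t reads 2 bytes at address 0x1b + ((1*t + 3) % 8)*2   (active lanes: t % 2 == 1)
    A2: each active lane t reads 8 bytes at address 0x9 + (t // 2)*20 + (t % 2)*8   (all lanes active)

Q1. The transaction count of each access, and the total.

A1: 2 transactions
A2: 3 transactions

Answer: 2,3; total 5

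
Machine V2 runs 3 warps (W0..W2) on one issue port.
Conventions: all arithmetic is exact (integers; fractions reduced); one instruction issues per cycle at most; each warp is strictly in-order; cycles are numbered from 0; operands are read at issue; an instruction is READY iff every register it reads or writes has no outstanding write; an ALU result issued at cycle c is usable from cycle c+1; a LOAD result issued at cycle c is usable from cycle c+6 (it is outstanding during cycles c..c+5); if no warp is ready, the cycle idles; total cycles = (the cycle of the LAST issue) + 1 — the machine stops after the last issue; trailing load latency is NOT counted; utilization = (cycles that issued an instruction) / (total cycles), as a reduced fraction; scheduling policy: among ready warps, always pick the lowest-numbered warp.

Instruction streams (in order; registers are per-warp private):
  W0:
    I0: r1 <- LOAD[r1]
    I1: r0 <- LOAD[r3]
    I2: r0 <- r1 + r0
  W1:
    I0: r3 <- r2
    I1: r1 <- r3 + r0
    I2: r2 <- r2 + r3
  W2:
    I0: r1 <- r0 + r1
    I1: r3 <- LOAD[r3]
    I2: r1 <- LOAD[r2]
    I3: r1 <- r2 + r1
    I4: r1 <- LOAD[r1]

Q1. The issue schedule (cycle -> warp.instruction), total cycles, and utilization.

cycle 0: W0.I0
cycle 1: W0.I1
cycle 2: W1.I0
cycle 3: W1.I1
cycle 4: W1.I2
cycle 5: W2.I0
cycle 6: W2.I1
cycle 7: W0.I2
cycle 8: W2.I2
cycle 9: idle
cycle 10: idle
cycle 11: idle
cycle 12: idle
cycle 13: idle
cycle 14: W2.I3
cycle 15: W2.I4

Answer: 16 cycles, utilization 11/16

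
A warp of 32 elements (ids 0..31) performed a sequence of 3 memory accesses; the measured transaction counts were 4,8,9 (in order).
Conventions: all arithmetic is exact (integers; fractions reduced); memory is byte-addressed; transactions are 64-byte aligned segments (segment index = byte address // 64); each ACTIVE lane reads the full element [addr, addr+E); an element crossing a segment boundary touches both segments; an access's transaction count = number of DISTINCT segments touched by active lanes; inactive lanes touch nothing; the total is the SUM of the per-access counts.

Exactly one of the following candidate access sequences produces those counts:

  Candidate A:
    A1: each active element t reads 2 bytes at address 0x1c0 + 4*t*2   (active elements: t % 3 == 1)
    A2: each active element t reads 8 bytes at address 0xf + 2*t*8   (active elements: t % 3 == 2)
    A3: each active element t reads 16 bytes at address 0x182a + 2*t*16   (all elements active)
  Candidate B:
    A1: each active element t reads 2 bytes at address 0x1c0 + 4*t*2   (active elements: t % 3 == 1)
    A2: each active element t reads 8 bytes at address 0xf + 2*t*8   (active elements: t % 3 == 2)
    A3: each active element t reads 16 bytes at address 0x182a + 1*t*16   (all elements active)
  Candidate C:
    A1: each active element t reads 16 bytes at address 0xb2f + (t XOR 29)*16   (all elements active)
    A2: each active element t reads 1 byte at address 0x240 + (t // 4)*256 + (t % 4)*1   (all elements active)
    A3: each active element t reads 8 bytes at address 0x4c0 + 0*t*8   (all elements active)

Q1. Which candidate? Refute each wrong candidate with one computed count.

A: A3 gives 17 transactions, not 9
C: A1 gives 9 transactions, not 4
B: all counts match (4,8,9)

Answer: B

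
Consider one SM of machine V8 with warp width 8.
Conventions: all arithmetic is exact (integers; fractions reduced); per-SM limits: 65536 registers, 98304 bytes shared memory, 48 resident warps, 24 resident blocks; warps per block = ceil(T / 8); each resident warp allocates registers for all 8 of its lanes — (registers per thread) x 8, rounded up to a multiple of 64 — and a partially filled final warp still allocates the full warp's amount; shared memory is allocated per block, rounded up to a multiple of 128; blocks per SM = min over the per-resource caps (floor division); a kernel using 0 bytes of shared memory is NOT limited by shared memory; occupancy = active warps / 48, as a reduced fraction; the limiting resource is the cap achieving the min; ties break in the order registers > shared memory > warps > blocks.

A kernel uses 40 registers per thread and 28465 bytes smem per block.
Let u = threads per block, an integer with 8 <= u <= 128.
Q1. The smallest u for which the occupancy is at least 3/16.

Answer: u = 17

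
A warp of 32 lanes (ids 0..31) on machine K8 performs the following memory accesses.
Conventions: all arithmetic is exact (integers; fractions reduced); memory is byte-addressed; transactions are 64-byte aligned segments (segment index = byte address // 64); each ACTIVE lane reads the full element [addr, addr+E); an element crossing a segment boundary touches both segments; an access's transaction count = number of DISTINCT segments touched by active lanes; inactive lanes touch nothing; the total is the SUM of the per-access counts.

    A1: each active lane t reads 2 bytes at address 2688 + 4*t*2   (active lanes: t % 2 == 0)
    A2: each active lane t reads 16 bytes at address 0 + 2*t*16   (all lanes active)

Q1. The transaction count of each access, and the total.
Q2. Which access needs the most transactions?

A1: 4 transactions
A2: 16 transactions

Answer: 4,16; total 20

Answer: A2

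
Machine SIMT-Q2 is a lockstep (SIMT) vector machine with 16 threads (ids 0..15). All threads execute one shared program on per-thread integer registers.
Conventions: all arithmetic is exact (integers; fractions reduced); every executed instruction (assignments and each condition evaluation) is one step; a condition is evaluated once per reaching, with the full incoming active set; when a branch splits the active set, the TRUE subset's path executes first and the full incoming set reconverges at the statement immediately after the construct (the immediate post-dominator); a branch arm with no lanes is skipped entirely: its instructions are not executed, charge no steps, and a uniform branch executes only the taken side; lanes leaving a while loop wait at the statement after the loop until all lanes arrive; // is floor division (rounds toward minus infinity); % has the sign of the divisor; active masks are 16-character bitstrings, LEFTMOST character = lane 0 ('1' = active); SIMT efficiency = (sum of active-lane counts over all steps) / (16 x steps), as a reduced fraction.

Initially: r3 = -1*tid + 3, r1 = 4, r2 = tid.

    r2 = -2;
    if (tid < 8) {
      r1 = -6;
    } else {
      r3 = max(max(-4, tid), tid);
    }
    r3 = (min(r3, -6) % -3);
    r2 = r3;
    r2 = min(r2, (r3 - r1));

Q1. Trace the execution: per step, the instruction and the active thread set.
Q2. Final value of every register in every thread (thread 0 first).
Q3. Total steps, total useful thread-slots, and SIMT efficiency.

step 0: r2 <- -2                     1111111111111111
step 1: eval (tid < 8)               1111111111111111
step 2: r1 <- -6                     1111111100000000
step 3: r3 <- max(max(-4, tid), tid) 0000000011111111
step 4: r3 <- (min(r3, -6) % -3)     1111111111111111
step 5: r2 <- r3                     1111111111111111
step 6: r2 <- min(r2, (r3 - r1))     1111111111111111

Answer: 7 steps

r3: 0,0,0,0,0,0,0,0,0,0,0,0,0,0,0,0
r1: -6,-6,-6,-6,-6,-6,-6,-6,4,4,4,4,4,4,4,4
r2: 0,0,0,0,0,0,0,0,-4,-4,-4,-4,-4,-4,-4,-4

steps = 7; useful = 96; efficiency = 96/112 = 6/7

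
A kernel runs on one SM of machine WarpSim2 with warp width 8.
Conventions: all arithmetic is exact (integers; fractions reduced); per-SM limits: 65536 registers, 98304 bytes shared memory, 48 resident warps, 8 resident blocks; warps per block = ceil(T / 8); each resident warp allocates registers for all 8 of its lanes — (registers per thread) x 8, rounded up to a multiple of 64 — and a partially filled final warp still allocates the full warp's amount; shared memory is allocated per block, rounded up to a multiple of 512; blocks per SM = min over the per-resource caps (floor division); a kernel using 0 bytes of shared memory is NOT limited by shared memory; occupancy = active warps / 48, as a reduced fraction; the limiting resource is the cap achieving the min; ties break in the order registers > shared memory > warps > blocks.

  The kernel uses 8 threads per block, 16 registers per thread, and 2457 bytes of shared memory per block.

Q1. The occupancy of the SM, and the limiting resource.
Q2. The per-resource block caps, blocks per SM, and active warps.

Answer: occupancy 1/6, limited by blocks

registers: 512 blocks
shared memory: 38 blocks
warps: 48 blocks
blocks: 8 blocks

Answer: 8 blocks, 8 active warps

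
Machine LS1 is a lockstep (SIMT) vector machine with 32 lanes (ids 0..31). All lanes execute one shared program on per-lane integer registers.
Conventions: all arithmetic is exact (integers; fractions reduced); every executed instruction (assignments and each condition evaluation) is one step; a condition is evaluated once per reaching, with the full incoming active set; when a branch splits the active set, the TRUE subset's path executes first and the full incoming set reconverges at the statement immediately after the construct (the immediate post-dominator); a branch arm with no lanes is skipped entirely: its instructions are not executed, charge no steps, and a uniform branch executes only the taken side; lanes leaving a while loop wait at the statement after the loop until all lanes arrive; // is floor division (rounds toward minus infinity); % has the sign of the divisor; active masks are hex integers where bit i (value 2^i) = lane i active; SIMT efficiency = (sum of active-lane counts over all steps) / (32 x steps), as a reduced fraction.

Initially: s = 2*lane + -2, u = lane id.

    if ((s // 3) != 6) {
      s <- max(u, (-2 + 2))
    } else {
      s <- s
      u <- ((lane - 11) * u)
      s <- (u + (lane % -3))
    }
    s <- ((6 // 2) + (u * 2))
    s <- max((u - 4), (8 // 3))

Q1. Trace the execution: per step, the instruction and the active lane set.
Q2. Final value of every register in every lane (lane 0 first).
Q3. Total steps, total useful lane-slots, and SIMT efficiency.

step 0: eval ((s // 3) != 6)         0xffffffff
step 1: s <- max(u, (-2 + 2))        0xfffff3ff
step 2: s <- s                       0x00000c00
step 3: u <- ((lane - 11) * u)       0x00000c00
step 4: s <- (u + (lane % -3))       0x00000c00
step 5: s <- ((6 // 2) + (u * 2))    0xffffffff
step 6: s <- max((u - 4), (8 // 3))  0xffffffff

Answer: 7 steps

s: 2,2,2,2,2,2,2,3,4,5,2,2,8,9,10,11,12,13,14,15,16,17,18,19,20,21,22,23,24,25,26,27
u: 0,1,2,3,4,5,6,7,8,9,-10,0,12,13,14,15,16,17,18,19,20,21,22,23,24,25,26,27,28,29,30,31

steps = 7; useful = 132; efficiency = 132/224 = 33/56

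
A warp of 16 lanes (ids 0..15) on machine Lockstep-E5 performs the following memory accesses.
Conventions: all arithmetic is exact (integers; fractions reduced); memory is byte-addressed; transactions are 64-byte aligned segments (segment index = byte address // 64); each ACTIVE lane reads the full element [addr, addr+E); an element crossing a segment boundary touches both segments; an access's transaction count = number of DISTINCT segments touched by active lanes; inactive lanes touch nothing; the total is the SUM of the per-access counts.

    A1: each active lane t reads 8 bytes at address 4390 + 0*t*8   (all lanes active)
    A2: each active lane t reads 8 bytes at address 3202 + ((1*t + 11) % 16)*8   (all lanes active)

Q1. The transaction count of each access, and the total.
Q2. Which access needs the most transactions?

A1: 1 transaction
A2: 3 transactions

Answer: 1,3; total 4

Answer: A2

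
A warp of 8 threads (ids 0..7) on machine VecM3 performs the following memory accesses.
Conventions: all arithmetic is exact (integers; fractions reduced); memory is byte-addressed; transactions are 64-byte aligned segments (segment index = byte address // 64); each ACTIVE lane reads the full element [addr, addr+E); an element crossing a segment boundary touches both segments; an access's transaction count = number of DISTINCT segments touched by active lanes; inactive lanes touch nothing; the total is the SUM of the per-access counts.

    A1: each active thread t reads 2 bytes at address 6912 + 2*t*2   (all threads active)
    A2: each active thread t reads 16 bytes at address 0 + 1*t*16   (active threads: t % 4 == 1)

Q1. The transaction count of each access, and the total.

A1: 1 transaction
A2: 2 transactions

Answer: 1,2; total 3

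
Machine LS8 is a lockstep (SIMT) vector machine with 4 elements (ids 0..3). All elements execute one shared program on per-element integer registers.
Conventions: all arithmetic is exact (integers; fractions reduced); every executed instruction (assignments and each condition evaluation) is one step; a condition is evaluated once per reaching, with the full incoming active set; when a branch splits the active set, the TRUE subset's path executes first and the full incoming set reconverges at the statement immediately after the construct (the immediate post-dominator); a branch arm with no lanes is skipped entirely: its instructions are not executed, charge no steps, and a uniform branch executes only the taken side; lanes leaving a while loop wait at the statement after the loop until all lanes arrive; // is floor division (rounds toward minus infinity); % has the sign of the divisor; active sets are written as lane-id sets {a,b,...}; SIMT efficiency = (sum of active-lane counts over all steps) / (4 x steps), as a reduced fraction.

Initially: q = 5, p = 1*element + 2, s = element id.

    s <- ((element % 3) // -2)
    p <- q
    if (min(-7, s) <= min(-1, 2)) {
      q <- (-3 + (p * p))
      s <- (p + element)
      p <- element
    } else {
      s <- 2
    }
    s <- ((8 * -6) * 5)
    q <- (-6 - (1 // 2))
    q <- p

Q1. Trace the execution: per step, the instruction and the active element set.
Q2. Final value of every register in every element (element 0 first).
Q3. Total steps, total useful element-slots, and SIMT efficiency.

step 0: s <- ((element % 3) // -2)   {0,1,2,3}
step 1: p <- q                       {0,1,2,3}
step 2: eval (min(-7, s) <= min(-1, 2)) {0,1,2,3}
step 3: q <- (-3 + (p * p))          {0,1,2,3}
step 4: s <- (p + element)           {0,1,2,3}
step 5: p <- element                 {0,1,2,3}
step 6: s <- ((8 * -6) * 5)          {0,1,2,3}
step 7: q <- (-6 - (1 // 2))         {0,1,2,3}
step 8: q <- p                       {0,1,2,3}

Answer: 9 steps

q: 0,1,2,3
p: 0,1,2,3
s: -240,-240,-240,-240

steps = 9; useful = 36; efficiency = 36/36 = 1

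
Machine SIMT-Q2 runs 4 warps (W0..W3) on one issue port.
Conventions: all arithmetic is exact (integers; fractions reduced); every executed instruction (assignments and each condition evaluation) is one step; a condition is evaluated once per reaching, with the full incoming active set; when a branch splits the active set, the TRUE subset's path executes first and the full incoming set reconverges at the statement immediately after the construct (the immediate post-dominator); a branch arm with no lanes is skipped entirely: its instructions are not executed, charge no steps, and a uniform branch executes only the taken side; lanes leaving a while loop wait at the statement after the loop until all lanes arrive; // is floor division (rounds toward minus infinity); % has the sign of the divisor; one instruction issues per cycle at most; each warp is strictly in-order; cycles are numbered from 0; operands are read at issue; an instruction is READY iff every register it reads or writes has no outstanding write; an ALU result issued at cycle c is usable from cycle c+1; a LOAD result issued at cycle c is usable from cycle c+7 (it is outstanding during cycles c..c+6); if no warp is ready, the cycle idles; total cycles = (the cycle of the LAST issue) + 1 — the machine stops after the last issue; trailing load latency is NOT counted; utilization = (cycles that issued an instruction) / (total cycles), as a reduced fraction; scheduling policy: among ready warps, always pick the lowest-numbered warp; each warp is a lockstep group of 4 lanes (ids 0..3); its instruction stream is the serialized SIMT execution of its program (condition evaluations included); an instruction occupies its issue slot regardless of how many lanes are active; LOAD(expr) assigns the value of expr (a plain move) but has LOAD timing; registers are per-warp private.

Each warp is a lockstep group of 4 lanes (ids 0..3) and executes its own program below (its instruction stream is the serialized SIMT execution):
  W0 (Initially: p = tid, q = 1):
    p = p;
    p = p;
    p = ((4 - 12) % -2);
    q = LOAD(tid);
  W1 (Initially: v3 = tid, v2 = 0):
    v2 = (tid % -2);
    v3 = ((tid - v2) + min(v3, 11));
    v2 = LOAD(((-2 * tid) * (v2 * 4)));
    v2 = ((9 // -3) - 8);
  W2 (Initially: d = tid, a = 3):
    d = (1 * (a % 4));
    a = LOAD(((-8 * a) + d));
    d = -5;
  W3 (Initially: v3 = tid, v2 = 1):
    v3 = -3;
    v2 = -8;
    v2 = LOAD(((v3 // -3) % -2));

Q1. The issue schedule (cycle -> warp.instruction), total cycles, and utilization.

cycle 0: W0.I0
cycle 1: W0.I1
cycle 2: W0.I2
cycle 3: W0.I3
cycle 4: W1.I0
cycle 5: W1.I1
cycle 6: W1.I2
cycle 7: W2.I0
cycle 8: W2.I1
cycle 9: W2.I2
cycle 10: W3.I0
cycle 11: W3.I1
cycle 12: W3.I2
cycle 13: W1.I3

Answer: 14 cycles, utilization 1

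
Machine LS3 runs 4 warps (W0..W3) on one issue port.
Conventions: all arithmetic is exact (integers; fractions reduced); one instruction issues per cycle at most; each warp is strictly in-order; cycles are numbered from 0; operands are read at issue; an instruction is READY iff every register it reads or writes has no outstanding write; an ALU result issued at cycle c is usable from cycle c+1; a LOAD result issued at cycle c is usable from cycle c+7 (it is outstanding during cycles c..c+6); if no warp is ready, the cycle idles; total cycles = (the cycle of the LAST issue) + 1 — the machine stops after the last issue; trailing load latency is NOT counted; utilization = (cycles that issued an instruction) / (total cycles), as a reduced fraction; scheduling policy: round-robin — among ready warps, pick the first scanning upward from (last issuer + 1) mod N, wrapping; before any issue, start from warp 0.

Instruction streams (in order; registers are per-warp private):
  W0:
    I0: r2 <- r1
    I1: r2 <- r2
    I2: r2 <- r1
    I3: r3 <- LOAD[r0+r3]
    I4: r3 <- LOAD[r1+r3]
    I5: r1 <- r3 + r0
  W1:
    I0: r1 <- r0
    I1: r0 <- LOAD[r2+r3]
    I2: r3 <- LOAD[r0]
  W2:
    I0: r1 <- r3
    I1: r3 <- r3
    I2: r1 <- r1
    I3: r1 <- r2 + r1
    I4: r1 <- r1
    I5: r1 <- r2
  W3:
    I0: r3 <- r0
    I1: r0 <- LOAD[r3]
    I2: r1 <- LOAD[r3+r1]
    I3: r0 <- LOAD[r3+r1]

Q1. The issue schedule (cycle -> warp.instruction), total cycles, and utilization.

cycle 0: W0.I0
cycle 1: W1.I0
cycle 2: W2.I0
cycle 3: W3.I0
cycle 4: W0.I1
cycle 5: W1.I1
cycle 6: W2.I1
cycle 7: W3.I1
cycle 8: W0.I2
cycle 9: W2.I2
cycle 10: W3.I2
cycle 11: W0.I3
cycle 12: W1.I2
cycle 13: W2.I3
cycle 14: W2.I4
cycle 15: W2.I5
cycle 16: idle
cycle 17: W3.I3
cycle 18: W0.I4
cycle 19: idle
cycle 20: idle
cycle 21: idle
cycle 22: idle
cycle 23: idle
cycle 24: idle
cycle 25: W0.I5

Answer: 26 cycles, utilization 19/26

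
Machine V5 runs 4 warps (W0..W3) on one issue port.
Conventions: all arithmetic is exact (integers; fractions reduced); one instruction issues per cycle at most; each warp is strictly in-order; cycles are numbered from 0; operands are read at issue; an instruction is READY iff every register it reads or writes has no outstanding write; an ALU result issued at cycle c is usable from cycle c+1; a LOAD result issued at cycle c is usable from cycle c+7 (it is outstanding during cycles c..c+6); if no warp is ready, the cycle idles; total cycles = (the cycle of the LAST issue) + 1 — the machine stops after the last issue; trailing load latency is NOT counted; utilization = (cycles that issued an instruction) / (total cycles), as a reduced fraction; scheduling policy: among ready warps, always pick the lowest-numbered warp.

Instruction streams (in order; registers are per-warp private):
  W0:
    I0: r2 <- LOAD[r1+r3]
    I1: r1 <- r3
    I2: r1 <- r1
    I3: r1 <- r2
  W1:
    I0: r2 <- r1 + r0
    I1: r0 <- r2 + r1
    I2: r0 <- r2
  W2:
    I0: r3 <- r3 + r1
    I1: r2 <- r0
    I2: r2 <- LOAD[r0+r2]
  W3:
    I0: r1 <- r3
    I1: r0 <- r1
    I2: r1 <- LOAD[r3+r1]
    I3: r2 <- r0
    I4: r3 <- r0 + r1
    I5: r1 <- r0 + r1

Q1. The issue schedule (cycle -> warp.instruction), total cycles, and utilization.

cycle 0: W0.I0
cycle 1: W0.I1
cycle 2: W0.I2
cycle 3: W1.I0
cycle 4: W1.I1
cycle 5: W1.I2
cycle 6: W2.I0
cycle 7: W0.I3
cycle 8: W2.I1
cycle 9: W2.I2
cycle 10: W3.I0
cycle 11: W3.I1
cycle 12: W3.I2
cycle 13: W3.I3
cycle 14: idle
cycle 15: idle
cycle 16: idle
cycle 17: idle
cycle 18: idle
cycle 19: W3.I4
cycle 20: W3.I5

Answer: 21 cycles, utilization 16/21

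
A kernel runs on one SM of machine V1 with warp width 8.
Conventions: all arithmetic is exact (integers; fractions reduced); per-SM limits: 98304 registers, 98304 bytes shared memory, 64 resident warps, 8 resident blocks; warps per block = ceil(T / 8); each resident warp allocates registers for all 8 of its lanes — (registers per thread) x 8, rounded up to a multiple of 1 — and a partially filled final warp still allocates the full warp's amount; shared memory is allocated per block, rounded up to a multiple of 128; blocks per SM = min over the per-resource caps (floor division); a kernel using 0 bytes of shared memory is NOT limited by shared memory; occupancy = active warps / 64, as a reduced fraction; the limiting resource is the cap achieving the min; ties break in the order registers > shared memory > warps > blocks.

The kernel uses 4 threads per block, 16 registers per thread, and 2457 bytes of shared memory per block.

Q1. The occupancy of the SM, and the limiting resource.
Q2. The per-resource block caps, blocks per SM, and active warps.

Answer: occupancy 1/8, limited by blocks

registers: 768 blocks
shared memory: 38 blocks
warps: 64 blocks
blocks: 8 blocks

Answer: 8 blocks, 8 active warps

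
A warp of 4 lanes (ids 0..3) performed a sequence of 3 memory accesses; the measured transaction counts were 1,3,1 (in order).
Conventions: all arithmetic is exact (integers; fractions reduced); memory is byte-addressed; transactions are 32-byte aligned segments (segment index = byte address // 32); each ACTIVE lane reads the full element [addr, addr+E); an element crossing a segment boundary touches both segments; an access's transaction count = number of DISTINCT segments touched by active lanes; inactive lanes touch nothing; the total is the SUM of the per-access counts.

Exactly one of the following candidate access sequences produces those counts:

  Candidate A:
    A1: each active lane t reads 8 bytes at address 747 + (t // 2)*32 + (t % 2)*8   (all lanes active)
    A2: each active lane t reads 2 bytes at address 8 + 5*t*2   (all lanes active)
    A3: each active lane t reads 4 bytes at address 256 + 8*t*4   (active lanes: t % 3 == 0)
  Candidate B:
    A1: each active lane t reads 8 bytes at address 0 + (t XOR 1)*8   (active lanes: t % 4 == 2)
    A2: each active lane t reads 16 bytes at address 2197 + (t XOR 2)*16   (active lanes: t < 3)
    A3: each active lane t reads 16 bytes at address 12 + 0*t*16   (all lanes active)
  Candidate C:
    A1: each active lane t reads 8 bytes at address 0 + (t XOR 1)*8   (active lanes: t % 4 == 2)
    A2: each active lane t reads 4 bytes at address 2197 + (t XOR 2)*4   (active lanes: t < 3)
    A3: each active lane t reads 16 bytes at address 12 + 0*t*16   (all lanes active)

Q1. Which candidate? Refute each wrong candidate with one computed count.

A: A1 gives 2 transactions, not 1
C: A2 gives 2 transactions, not 3
B: all counts match (1,3,1)

Answer: B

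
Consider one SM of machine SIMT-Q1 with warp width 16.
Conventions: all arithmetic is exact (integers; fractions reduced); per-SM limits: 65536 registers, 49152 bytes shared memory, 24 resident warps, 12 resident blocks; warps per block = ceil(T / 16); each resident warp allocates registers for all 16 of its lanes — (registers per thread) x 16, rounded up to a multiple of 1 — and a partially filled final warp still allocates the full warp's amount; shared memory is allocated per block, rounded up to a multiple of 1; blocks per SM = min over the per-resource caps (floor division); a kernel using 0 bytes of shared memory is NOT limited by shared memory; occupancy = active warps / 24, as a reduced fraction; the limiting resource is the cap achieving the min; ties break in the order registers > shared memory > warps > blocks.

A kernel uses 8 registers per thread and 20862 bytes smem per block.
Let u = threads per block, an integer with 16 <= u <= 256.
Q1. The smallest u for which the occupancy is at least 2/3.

Answer: u = 113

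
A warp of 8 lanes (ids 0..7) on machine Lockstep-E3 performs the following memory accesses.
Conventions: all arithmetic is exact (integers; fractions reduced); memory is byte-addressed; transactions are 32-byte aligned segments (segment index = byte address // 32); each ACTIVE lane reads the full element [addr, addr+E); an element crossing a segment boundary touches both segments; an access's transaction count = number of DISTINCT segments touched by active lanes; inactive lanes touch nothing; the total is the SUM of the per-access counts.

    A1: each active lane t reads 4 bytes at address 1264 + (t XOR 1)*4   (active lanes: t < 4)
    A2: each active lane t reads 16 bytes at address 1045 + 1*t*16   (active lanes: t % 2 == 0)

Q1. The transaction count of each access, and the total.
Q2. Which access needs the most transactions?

A1: 1 transaction
A2: 5 transactions

Answer: 1,5; total 6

Answer: A2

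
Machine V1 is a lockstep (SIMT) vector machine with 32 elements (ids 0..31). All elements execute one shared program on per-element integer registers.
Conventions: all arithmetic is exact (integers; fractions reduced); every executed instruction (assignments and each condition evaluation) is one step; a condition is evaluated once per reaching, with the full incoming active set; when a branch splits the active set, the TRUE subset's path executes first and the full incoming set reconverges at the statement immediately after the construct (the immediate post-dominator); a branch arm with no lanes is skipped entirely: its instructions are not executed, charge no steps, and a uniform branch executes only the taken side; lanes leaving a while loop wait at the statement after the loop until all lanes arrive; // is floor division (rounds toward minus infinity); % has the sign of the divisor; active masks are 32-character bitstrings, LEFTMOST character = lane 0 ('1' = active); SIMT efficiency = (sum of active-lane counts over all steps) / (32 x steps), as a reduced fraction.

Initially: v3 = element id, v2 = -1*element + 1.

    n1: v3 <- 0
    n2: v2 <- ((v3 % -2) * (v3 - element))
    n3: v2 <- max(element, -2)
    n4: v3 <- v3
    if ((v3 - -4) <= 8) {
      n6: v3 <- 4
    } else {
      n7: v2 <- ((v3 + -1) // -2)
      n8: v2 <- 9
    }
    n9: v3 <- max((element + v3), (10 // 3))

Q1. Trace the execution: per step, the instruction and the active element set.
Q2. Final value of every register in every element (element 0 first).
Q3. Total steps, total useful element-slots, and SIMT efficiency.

step 0: v3 <- 0                      11111111111111111111111111111111
step 1: v2 <- ((v3 % -2) * (v3 - element)) 11111111111111111111111111111111
step 2: v2 <- max(element, -2)       11111111111111111111111111111111
step 3: v3 <- v3                     11111111111111111111111111111111
step 4: eval ((v3 - -4) <= 8)        11111111111111111111111111111111
step 5: v3 <- 4                      11111111111111111111111111111111
step 6: v3 <- max((element + v3), (10 // 3)) 11111111111111111111111111111111

Answer: 7 steps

v3: 4,5,6,7,8,9,10,11,12,13,14,15,16,17,18,19,20,21,22,23,24,25,26,27,28,29,30,31,32,33,34,35
v2: 0,1,2,3,4,5,6,7,8,9,10,11,12,13,14,15,16,17,18,19,20,21,22,23,24,25,26,27,28,29,30,31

steps = 7; useful = 224; efficiency = 224/224 = 1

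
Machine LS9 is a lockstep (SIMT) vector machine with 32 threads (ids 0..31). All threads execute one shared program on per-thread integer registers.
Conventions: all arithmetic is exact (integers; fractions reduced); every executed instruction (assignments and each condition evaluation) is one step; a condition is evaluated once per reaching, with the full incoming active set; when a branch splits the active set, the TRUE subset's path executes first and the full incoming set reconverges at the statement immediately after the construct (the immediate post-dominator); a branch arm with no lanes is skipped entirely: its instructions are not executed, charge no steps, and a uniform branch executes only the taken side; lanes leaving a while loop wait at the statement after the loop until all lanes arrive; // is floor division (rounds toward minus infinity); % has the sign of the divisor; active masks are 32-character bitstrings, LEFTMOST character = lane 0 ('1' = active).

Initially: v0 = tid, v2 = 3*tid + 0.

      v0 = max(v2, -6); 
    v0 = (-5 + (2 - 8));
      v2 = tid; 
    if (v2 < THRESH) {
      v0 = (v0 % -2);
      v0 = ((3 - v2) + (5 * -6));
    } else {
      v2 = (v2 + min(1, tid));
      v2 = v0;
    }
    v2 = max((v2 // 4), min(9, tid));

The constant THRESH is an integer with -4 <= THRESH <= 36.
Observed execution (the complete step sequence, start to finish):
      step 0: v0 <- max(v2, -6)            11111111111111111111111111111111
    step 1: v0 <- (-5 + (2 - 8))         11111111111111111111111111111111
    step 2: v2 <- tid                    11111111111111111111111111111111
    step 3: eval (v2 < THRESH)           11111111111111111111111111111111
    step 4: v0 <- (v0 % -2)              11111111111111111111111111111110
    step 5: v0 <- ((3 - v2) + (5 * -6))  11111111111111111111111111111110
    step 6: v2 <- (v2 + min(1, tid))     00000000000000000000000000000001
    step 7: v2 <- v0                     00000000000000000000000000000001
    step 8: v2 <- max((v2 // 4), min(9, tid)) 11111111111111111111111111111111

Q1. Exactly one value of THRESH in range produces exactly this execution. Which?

Answer: THRESH = 31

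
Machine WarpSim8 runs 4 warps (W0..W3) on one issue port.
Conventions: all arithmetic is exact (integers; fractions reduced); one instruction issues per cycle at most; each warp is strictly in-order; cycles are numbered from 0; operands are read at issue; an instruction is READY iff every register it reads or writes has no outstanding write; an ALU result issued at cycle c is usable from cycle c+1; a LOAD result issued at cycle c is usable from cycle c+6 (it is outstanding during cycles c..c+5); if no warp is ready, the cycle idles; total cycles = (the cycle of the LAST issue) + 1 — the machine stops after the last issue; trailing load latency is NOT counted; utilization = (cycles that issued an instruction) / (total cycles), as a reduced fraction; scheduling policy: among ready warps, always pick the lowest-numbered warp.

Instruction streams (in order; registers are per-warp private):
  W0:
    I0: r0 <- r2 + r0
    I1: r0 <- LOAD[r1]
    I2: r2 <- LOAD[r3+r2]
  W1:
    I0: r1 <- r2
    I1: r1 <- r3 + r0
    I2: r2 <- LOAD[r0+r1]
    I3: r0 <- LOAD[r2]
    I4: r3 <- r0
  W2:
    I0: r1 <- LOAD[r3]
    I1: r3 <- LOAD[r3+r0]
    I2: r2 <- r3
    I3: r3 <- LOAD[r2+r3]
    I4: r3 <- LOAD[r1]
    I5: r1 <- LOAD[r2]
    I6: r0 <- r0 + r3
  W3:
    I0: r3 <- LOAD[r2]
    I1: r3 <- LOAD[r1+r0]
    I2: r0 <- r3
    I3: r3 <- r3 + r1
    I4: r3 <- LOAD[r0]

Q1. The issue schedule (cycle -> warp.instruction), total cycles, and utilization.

cycle 0: W0.I0
cycle 1: W0.I1
cycle 2: W0.I2
cycle 3: W1.I0
cycle 4: W1.I1
cycle 5: W1.I2
cycle 6: W2.I0
cycle 7: W2.I1
cycle 8: W3.I0
cycle 9: idle
cycle 10: idle
cycle 11: W1.I3
cycle 12: idle
cycle 13: W2.I2
cycle 14: W2.I3
cycle 15: W3.I1
cycle 16: idle
cycle 17: W1.I4
cycle 18: idle
cycle 19: idle
cycle 20: W2.I4
cycle 21: W2.I5
cycle 22: W3.I2
cycle 23: W3.I3
cycle 24: W3.I4
cycle 25: idle
cycle 26: W2.I6

Answer: 27 cycles, utilization 20/27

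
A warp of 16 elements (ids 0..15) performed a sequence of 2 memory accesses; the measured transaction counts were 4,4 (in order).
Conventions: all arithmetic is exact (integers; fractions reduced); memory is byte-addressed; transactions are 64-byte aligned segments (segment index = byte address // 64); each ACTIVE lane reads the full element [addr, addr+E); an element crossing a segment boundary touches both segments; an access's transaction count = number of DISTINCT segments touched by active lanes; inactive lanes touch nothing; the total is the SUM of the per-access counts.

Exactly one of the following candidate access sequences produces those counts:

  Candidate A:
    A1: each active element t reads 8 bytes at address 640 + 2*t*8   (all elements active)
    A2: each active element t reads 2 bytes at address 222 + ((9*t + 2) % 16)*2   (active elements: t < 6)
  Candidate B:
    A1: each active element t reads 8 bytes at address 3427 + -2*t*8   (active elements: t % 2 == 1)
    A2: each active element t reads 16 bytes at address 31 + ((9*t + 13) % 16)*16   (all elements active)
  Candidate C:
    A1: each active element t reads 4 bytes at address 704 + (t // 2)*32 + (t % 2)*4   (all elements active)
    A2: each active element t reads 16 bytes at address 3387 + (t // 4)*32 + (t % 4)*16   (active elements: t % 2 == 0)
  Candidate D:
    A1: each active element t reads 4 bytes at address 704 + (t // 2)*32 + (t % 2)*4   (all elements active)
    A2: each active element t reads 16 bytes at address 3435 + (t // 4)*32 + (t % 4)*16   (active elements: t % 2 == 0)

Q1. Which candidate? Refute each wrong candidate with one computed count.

A: A2 gives 1 transaction, not 4
B: A1 gives 5 transactions, not 4
D: A2 gives 3 transactions, not 4
C: all counts match (4,4)

Answer: C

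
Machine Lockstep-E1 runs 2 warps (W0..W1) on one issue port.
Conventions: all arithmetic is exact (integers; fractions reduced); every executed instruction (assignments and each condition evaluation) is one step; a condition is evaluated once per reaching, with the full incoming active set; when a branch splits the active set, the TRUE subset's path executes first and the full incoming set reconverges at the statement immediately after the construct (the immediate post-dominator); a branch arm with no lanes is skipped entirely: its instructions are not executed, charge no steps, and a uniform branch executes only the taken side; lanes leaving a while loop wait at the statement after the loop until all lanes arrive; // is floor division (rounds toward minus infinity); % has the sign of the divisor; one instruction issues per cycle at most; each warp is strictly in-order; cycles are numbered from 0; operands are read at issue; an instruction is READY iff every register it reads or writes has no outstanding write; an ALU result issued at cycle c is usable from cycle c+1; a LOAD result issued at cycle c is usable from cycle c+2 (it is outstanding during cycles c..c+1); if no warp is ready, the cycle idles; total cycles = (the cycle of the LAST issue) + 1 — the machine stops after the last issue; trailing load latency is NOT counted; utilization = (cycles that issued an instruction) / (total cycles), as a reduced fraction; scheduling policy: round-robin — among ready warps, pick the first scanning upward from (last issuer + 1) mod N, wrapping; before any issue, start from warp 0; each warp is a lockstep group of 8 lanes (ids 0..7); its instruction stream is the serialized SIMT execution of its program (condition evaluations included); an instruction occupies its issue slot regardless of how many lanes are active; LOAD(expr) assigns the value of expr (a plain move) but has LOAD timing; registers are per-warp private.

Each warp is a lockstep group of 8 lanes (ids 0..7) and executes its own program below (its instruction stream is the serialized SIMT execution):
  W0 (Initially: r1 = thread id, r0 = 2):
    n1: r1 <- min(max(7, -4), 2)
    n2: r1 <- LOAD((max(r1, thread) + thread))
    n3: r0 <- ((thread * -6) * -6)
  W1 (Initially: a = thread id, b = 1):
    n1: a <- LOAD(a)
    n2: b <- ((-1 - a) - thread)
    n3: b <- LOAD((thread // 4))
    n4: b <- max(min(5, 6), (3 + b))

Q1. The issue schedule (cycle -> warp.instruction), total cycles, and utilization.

cycle 0: W0.I0
cycle 1: W1.I0
cycle 2: W0.I1
cycle 3: W1.I1
cycle 4: W0.I2
cycle 5: W1.I2
cycle 6: idle
cycle 7: W1.I3

Answer: 8 cycles, utilization 7/8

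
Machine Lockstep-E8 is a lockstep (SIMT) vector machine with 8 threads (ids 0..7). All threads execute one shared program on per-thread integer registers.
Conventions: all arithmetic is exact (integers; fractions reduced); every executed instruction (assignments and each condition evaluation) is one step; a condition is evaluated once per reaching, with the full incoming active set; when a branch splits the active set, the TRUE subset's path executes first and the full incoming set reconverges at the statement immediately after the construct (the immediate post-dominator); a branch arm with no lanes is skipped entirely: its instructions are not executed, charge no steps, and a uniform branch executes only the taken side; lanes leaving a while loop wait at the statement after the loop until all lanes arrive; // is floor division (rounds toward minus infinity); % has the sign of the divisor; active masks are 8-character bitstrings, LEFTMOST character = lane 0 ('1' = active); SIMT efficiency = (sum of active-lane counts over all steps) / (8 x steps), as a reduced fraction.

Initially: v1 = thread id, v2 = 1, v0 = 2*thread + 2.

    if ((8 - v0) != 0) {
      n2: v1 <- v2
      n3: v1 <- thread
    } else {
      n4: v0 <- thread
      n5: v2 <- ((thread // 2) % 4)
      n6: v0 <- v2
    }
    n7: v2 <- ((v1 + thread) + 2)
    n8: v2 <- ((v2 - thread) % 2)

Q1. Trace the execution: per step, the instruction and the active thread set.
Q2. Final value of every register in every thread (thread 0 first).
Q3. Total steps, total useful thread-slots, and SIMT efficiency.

step 0: eval ((8 - v0) != 0)         11111111
step 1: v1 <- v2                     11101111
step 2: v1 <- thread                 11101111
step 3: v0 <- thread                 00010000
step 4: v2 <- ((thread // 2) % 4)    00010000
step 5: v0 <- v2                     00010000
step 6: v2 <- ((v1 + thread) + 2)    11111111
step 7: v2 <- ((v2 - thread) % 2)    11111111

Answer: 8 steps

v1: 0,1,2,3,4,5,6,7
v2: 0,1,0,1,0,1,0,1
v0: 2,4,6,1,10,12,14,16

steps = 8; useful = 41; efficiency = 41/64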